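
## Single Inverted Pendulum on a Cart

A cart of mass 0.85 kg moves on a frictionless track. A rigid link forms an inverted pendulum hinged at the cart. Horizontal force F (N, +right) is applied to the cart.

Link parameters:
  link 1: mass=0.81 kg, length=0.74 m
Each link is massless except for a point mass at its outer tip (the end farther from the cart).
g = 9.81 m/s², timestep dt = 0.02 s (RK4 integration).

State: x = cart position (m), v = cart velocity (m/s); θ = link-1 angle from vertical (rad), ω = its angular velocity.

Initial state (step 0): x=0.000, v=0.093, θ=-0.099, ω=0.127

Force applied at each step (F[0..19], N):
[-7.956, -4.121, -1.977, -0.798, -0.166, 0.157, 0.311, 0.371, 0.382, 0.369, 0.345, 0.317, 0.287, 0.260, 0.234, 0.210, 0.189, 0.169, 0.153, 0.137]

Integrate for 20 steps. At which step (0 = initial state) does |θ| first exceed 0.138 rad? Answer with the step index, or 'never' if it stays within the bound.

apply F[0]=-7.956 → step 1: x=0.000, v=-0.075, θ=-0.094, ω=0.327
apply F[1]=-4.121 → step 2: x=-0.002, v=-0.154, θ=-0.087, ω=0.410
apply F[2]=-1.977 → step 3: x=-0.005, v=-0.185, θ=-0.079, ω=0.430
apply F[3]=-0.798 → step 4: x=-0.009, v=-0.190, θ=-0.070, ω=0.417
apply F[4]=-0.166 → step 5: x=-0.013, v=-0.182, θ=-0.062, ω=0.388
apply F[5]=+0.157 → step 6: x=-0.016, v=-0.168, θ=-0.055, ω=0.353
apply F[6]=+0.311 → step 7: x=-0.020, v=-0.151, θ=-0.048, ω=0.317
apply F[7]=+0.371 → step 8: x=-0.023, v=-0.134, θ=-0.042, ω=0.282
apply F[8]=+0.382 → step 9: x=-0.025, v=-0.118, θ=-0.037, ω=0.250
apply F[9]=+0.369 → step 10: x=-0.027, v=-0.103, θ=-0.032, ω=0.220
apply F[10]=+0.345 → step 11: x=-0.029, v=-0.089, θ=-0.028, ω=0.194
apply F[11]=+0.317 → step 12: x=-0.031, v=-0.077, θ=-0.024, ω=0.170
apply F[12]=+0.287 → step 13: x=-0.032, v=-0.066, θ=-0.021, ω=0.149
apply F[13]=+0.260 → step 14: x=-0.033, v=-0.056, θ=-0.018, ω=0.131
apply F[14]=+0.234 → step 15: x=-0.034, v=-0.047, θ=-0.016, ω=0.115
apply F[15]=+0.210 → step 16: x=-0.035, v=-0.039, θ=-0.014, ω=0.100
apply F[16]=+0.189 → step 17: x=-0.036, v=-0.033, θ=-0.012, ω=0.088
apply F[17]=+0.169 → step 18: x=-0.037, v=-0.027, θ=-0.010, ω=0.077
apply F[18]=+0.153 → step 19: x=-0.037, v=-0.021, θ=-0.009, ω=0.067
apply F[19]=+0.137 → step 20: x=-0.037, v=-0.016, θ=-0.008, ω=0.058
max |θ| = 0.099 ≤ 0.138 over all 21 states.

Answer: never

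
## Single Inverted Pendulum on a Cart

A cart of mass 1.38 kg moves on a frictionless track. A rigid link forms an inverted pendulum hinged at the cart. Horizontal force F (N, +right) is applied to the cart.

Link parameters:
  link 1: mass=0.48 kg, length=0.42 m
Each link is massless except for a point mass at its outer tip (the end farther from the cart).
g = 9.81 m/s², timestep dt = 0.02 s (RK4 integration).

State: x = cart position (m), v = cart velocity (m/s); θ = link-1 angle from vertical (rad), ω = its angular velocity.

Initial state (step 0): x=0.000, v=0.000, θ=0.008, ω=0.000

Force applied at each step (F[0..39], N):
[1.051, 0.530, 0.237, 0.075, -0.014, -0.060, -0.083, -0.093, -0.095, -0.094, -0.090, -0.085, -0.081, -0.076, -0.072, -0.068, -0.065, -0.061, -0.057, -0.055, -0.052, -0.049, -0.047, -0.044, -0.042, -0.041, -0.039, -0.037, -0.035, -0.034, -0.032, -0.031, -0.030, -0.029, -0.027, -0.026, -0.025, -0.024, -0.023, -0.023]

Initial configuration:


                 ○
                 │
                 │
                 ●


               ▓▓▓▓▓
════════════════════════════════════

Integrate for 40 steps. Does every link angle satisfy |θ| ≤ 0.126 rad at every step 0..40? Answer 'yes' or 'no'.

apply F[0]=+1.051 → step 1: x=0.000, v=0.015, θ=0.008, ω=-0.031
apply F[1]=+0.530 → step 2: x=0.001, v=0.022, θ=0.007, ω=-0.045
apply F[2]=+0.237 → step 3: x=0.001, v=0.025, θ=0.006, ω=-0.049
apply F[3]=+0.075 → step 4: x=0.001, v=0.026, θ=0.005, ω=-0.048
apply F[4]=-0.014 → step 5: x=0.002, v=0.025, θ=0.004, ω=-0.045
apply F[5]=-0.060 → step 6: x=0.002, v=0.024, θ=0.003, ω=-0.040
apply F[6]=-0.083 → step 7: x=0.003, v=0.023, θ=0.002, ω=-0.036
apply F[7]=-0.093 → step 8: x=0.003, v=0.021, θ=0.002, ω=-0.031
apply F[8]=-0.095 → step 9: x=0.004, v=0.020, θ=0.001, ω=-0.027
apply F[9]=-0.094 → step 10: x=0.004, v=0.018, θ=0.001, ω=-0.023
apply F[10]=-0.090 → step 11: x=0.005, v=0.017, θ=0.000, ω=-0.020
apply F[11]=-0.085 → step 12: x=0.005, v=0.016, θ=-0.000, ω=-0.017
apply F[12]=-0.081 → step 13: x=0.005, v=0.014, θ=-0.000, ω=-0.014
apply F[13]=-0.076 → step 14: x=0.005, v=0.013, θ=-0.001, ω=-0.012
apply F[14]=-0.072 → step 15: x=0.006, v=0.012, θ=-0.001, ω=-0.010
apply F[15]=-0.068 → step 16: x=0.006, v=0.011, θ=-0.001, ω=-0.008
apply F[16]=-0.065 → step 17: x=0.006, v=0.011, θ=-0.001, ω=-0.007
apply F[17]=-0.061 → step 18: x=0.006, v=0.010, θ=-0.001, ω=-0.005
apply F[18]=-0.057 → step 19: x=0.007, v=0.009, θ=-0.001, ω=-0.004
apply F[19]=-0.055 → step 20: x=0.007, v=0.008, θ=-0.001, ω=-0.003
apply F[20]=-0.052 → step 21: x=0.007, v=0.008, θ=-0.002, ω=-0.002
apply F[21]=-0.049 → step 22: x=0.007, v=0.007, θ=-0.002, ω=-0.002
apply F[22]=-0.047 → step 23: x=0.007, v=0.007, θ=-0.002, ω=-0.001
apply F[23]=-0.044 → step 24: x=0.007, v=0.006, θ=-0.002, ω=-0.000
apply F[24]=-0.042 → step 25: x=0.007, v=0.005, θ=-0.002, ω=-0.000
apply F[25]=-0.041 → step 26: x=0.007, v=0.005, θ=-0.002, ω=0.000
apply F[26]=-0.039 → step 27: x=0.008, v=0.005, θ=-0.002, ω=0.001
apply F[27]=-0.037 → step 28: x=0.008, v=0.004, θ=-0.002, ω=0.001
apply F[28]=-0.035 → step 29: x=0.008, v=0.004, θ=-0.002, ω=0.001
apply F[29]=-0.034 → step 30: x=0.008, v=0.003, θ=-0.002, ω=0.001
apply F[30]=-0.032 → step 31: x=0.008, v=0.003, θ=-0.002, ω=0.001
apply F[31]=-0.031 → step 32: x=0.008, v=0.003, θ=-0.001, ω=0.002
apply F[32]=-0.030 → step 33: x=0.008, v=0.002, θ=-0.001, ω=0.002
apply F[33]=-0.029 → step 34: x=0.008, v=0.002, θ=-0.001, ω=0.002
apply F[34]=-0.027 → step 35: x=0.008, v=0.002, θ=-0.001, ω=0.002
apply F[35]=-0.026 → step 36: x=0.008, v=0.001, θ=-0.001, ω=0.002
apply F[36]=-0.025 → step 37: x=0.008, v=0.001, θ=-0.001, ω=0.002
apply F[37]=-0.024 → step 38: x=0.008, v=0.001, θ=-0.001, ω=0.002
apply F[38]=-0.023 → step 39: x=0.008, v=0.001, θ=-0.001, ω=0.002
apply F[39]=-0.023 → step 40: x=0.008, v=0.000, θ=-0.001, ω=0.002
Max |angle| over trajectory = 0.008 rad; bound = 0.126 → within bound.

Answer: yes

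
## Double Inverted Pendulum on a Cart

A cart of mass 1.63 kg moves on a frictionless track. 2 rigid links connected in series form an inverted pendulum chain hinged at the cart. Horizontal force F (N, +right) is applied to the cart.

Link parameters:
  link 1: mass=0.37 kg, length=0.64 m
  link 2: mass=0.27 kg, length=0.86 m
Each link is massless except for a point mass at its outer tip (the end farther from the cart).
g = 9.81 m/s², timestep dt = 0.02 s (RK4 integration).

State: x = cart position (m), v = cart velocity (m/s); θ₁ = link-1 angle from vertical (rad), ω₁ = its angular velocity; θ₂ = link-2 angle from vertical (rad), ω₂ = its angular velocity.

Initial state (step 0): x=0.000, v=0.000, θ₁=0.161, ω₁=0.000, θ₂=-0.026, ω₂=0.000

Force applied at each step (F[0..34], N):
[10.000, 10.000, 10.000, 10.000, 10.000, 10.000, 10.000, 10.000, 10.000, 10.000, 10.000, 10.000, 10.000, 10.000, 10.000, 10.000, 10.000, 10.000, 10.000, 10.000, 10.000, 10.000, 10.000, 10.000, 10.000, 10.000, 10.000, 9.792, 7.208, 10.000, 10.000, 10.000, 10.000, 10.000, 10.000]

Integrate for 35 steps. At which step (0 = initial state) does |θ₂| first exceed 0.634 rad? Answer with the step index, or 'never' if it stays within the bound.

Answer: 32

Derivation:
apply F[0]=+10.000 → step 1: x=0.001, v=0.110, θ₁=0.160, ω₁=-0.077, θ₂=-0.027, ω₂=-0.077
apply F[1]=+10.000 → step 2: x=0.004, v=0.220, θ₁=0.158, ω₁=-0.155, θ₂=-0.029, ω₂=-0.154
apply F[2]=+10.000 → step 3: x=0.010, v=0.330, θ₁=0.154, ω₁=-0.235, θ₂=-0.033, ω₂=-0.231
apply F[3]=+10.000 → step 4: x=0.018, v=0.440, θ₁=0.148, ω₁=-0.318, θ₂=-0.038, ω₂=-0.307
apply F[4]=+10.000 → step 5: x=0.028, v=0.552, θ₁=0.141, ω₁=-0.403, θ₂=-0.045, ω₂=-0.382
apply F[5]=+10.000 → step 6: x=0.040, v=0.664, θ₁=0.132, ω₁=-0.493, θ₂=-0.054, ω₂=-0.457
apply F[6]=+10.000 → step 7: x=0.054, v=0.776, θ₁=0.121, ω₁=-0.589, θ₂=-0.063, ω₂=-0.531
apply F[7]=+10.000 → step 8: x=0.071, v=0.890, θ₁=0.109, ω₁=-0.691, θ₂=-0.075, ω₂=-0.603
apply F[8]=+10.000 → step 9: x=0.090, v=1.005, θ₁=0.094, ω₁=-0.800, θ₂=-0.088, ω₂=-0.673
apply F[9]=+10.000 → step 10: x=0.111, v=1.122, θ₁=0.077, ω₁=-0.919, θ₂=-0.102, ω₂=-0.741
apply F[10]=+10.000 → step 11: x=0.135, v=1.240, θ₁=0.057, ω₁=-1.047, θ₂=-0.117, ω₂=-0.805
apply F[11]=+10.000 → step 12: x=0.161, v=1.359, θ₁=0.035, ω₁=-1.187, θ₂=-0.134, ω₂=-0.866
apply F[12]=+10.000 → step 13: x=0.189, v=1.480, θ₁=0.009, ω₁=-1.340, θ₂=-0.152, ω₂=-0.922
apply F[13]=+10.000 → step 14: x=0.220, v=1.603, θ₁=-0.019, ω₁=-1.507, θ₂=-0.171, ω₂=-0.972
apply F[14]=+10.000 → step 15: x=0.253, v=1.728, θ₁=-0.051, ω₁=-1.689, θ₂=-0.191, ω₂=-1.016
apply F[15]=+10.000 → step 16: x=0.289, v=1.854, θ₁=-0.087, ω₁=-1.888, θ₂=-0.211, ω₂=-1.052
apply F[16]=+10.000 → step 17: x=0.327, v=1.982, θ₁=-0.127, ω₁=-2.105, θ₂=-0.233, ω₂=-1.081
apply F[17]=+10.000 → step 18: x=0.368, v=2.111, θ₁=-0.171, ω₁=-2.339, θ₂=-0.255, ω₂=-1.100
apply F[18]=+10.000 → step 19: x=0.412, v=2.240, θ₁=-0.220, ω₁=-2.590, θ₂=-0.277, ω₂=-1.112
apply F[19]=+10.000 → step 20: x=0.458, v=2.367, θ₁=-0.275, ω₁=-2.857, θ₂=-0.299, ω₂=-1.116
apply F[20]=+10.000 → step 21: x=0.506, v=2.493, θ₁=-0.335, ω₁=-3.136, θ₂=-0.321, ω₂=-1.117
apply F[21]=+10.000 → step 22: x=0.557, v=2.615, θ₁=-0.400, ω₁=-3.422, θ₂=-0.344, ω₂=-1.118
apply F[22]=+10.000 → step 23: x=0.611, v=2.730, θ₁=-0.472, ω₁=-3.710, θ₂=-0.366, ω₂=-1.125
apply F[23]=+10.000 → step 24: x=0.667, v=2.838, θ₁=-0.549, ω₁=-3.992, θ₂=-0.389, ω₂=-1.146
apply F[24]=+10.000 → step 25: x=0.724, v=2.935, θ₁=-0.631, ω₁=-4.262, θ₂=-0.412, ω₂=-1.190
apply F[25]=+10.000 → step 26: x=0.784, v=3.021, θ₁=-0.719, ω₁=-4.512, θ₂=-0.437, ω₂=-1.266
apply F[26]=+10.000 → step 27: x=0.845, v=3.094, θ₁=-0.811, ω₁=-4.739, θ₂=-0.463, ω₂=-1.380
apply F[27]=+9.792 → step 28: x=0.908, v=3.152, θ₁=-0.908, ω₁=-4.939, θ₂=-0.492, ω₂=-1.537
apply F[28]=+7.208 → step 29: x=0.971, v=3.172, θ₁=-1.009, ω₁=-5.099, θ₂=-0.525, ω₂=-1.724
apply F[29]=+10.000 → step 30: x=1.035, v=3.207, θ₁=-1.112, ω₁=-5.250, θ₂=-0.561, ω₂=-1.977
apply F[30]=+10.000 → step 31: x=1.099, v=3.231, θ₁=-1.219, ω₁=-5.375, θ₂=-0.604, ω₂=-2.280
apply F[31]=+10.000 → step 32: x=1.164, v=3.245, θ₁=-1.327, ω₁=-5.474, θ₂=-0.653, ω₂=-2.631
apply F[32]=+10.000 → step 33: x=1.229, v=3.249, θ₁=-1.437, ω₁=-5.545, θ₂=-0.710, ω₂=-3.030
apply F[33]=+10.000 → step 34: x=1.294, v=3.245, θ₁=-1.549, ω₁=-5.585, θ₂=-0.774, ω₂=-3.474
apply F[34]=+10.000 → step 35: x=1.359, v=3.235, θ₁=-1.660, ω₁=-5.586, θ₂=-0.849, ω₂=-3.962
|θ₂| = 0.653 > 0.634 first at step 32.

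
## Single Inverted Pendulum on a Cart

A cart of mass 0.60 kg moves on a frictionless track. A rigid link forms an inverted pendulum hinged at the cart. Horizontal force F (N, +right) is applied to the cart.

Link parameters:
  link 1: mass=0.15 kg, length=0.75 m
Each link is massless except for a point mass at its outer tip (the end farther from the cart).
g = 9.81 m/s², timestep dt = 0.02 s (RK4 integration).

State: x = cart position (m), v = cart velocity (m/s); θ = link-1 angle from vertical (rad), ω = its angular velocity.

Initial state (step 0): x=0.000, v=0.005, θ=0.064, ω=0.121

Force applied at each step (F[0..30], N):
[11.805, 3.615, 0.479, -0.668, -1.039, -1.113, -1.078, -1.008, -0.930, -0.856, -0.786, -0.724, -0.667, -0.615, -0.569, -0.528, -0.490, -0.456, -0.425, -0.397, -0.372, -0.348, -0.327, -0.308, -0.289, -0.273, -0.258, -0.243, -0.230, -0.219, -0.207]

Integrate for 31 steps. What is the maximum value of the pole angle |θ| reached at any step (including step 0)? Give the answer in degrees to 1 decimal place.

Answer: 3.7°

Derivation:
apply F[0]=+11.805 → step 1: x=0.004, v=0.395, θ=0.061, ω=-0.381
apply F[1]=+3.615 → step 2: x=0.013, v=0.513, θ=0.052, ω=-0.523
apply F[2]=+0.479 → step 3: x=0.023, v=0.526, θ=0.042, ω=-0.529
apply F[3]=-0.668 → step 4: x=0.034, v=0.502, θ=0.032, ω=-0.487
apply F[4]=-1.039 → step 5: x=0.043, v=0.466, θ=0.022, ω=-0.432
apply F[5]=-1.113 → step 6: x=0.052, v=0.428, θ=0.014, ω=-0.377
apply F[6]=-1.078 → step 7: x=0.061, v=0.392, θ=0.007, ω=-0.326
apply F[7]=-1.008 → step 8: x=0.068, v=0.358, θ=0.001, ω=-0.279
apply F[8]=-0.930 → step 9: x=0.075, v=0.327, θ=-0.004, ω=-0.238
apply F[9]=-0.856 → step 10: x=0.081, v=0.299, θ=-0.008, ω=-0.202
apply F[10]=-0.786 → step 11: x=0.087, v=0.273, θ=-0.012, ω=-0.171
apply F[11]=-0.724 → step 12: x=0.092, v=0.250, θ=-0.015, ω=-0.143
apply F[12]=-0.667 → step 13: x=0.097, v=0.228, θ=-0.018, ω=-0.119
apply F[13]=-0.615 → step 14: x=0.101, v=0.209, θ=-0.020, ω=-0.098
apply F[14]=-0.569 → step 15: x=0.105, v=0.191, θ=-0.022, ω=-0.079
apply F[15]=-0.528 → step 16: x=0.109, v=0.174, θ=-0.023, ω=-0.063
apply F[16]=-0.490 → step 17: x=0.112, v=0.159, θ=-0.024, ω=-0.049
apply F[17]=-0.456 → step 18: x=0.115, v=0.145, θ=-0.025, ω=-0.037
apply F[18]=-0.425 → step 19: x=0.118, v=0.132, θ=-0.026, ω=-0.026
apply F[19]=-0.397 → step 20: x=0.121, v=0.120, θ=-0.026, ω=-0.017
apply F[20]=-0.372 → step 21: x=0.123, v=0.109, θ=-0.026, ω=-0.009
apply F[21]=-0.348 → step 22: x=0.125, v=0.099, θ=-0.026, ω=-0.002
apply F[22]=-0.327 → step 23: x=0.127, v=0.089, θ=-0.026, ω=0.004
apply F[23]=-0.308 → step 24: x=0.129, v=0.080, θ=-0.026, ω=0.009
apply F[24]=-0.289 → step 25: x=0.130, v=0.072, θ=-0.026, ω=0.013
apply F[25]=-0.273 → step 26: x=0.131, v=0.064, θ=-0.026, ω=0.017
apply F[26]=-0.258 → step 27: x=0.133, v=0.057, θ=-0.025, ω=0.020
apply F[27]=-0.243 → step 28: x=0.134, v=0.050, θ=-0.025, ω=0.022
apply F[28]=-0.230 → step 29: x=0.135, v=0.044, θ=-0.025, ω=0.024
apply F[29]=-0.219 → step 30: x=0.136, v=0.037, θ=-0.024, ω=0.026
apply F[30]=-0.207 → step 31: x=0.136, v=0.032, θ=-0.024, ω=0.027
Max |angle| over trajectory = 0.064 rad = 3.7°.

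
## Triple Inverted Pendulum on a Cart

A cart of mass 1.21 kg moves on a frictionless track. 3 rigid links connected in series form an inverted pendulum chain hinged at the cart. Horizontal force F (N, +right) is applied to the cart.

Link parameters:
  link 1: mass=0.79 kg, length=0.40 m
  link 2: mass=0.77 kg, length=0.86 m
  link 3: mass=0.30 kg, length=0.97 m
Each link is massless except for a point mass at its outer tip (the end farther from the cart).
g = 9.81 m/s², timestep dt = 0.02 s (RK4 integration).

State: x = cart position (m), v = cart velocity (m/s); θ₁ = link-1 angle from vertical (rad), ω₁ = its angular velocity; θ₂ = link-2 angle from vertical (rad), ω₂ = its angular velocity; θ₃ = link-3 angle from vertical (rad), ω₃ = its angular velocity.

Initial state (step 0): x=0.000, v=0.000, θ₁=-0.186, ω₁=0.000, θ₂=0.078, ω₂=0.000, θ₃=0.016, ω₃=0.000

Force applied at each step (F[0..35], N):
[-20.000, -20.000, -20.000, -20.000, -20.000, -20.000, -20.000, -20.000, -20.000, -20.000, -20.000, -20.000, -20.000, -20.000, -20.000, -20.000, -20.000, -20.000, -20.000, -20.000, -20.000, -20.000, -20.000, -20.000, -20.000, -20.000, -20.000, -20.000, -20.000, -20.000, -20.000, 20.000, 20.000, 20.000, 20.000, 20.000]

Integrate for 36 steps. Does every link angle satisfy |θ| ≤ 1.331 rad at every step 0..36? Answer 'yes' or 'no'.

apply F[0]=-20.000 → step 1: x=-0.003, v=-0.268, θ₁=-0.182, ω₁=0.381, θ₂=0.080, ω₂=0.164, θ₃=0.016, ω₃=-0.019
apply F[1]=-20.000 → step 2: x=-0.011, v=-0.540, θ₁=-0.171, ω₁=0.780, θ₂=0.085, ω₂=0.323, θ₃=0.015, ω₃=-0.039
apply F[2]=-20.000 → step 3: x=-0.024, v=-0.818, θ₁=-0.151, ω₁=1.219, θ₂=0.092, ω₂=0.472, θ₃=0.014, ω₃=-0.060
apply F[3]=-20.000 → step 4: x=-0.044, v=-1.107, θ₁=-0.122, ω₁=1.716, θ₂=0.103, ω₂=0.606, θ₃=0.013, ω₃=-0.083
apply F[4]=-20.000 → step 5: x=-0.069, v=-1.409, θ₁=-0.082, ω₁=2.296, θ₂=0.117, ω₂=0.717, θ₃=0.011, ω₃=-0.107
apply F[5]=-20.000 → step 6: x=-0.100, v=-1.727, θ₁=-0.029, ω₁=2.977, θ₂=0.132, ω₂=0.796, θ₃=0.009, ω₃=-0.130
apply F[6]=-20.000 → step 7: x=-0.138, v=-2.057, θ₁=0.038, ω₁=3.763, θ₂=0.148, ω₂=0.837, θ₃=0.006, ω₃=-0.146
apply F[7]=-20.000 → step 8: x=-0.182, v=-2.390, θ₁=0.122, ω₁=4.623, θ₂=0.165, ω₂=0.844, θ₃=0.003, ω₃=-0.150
apply F[8]=-20.000 → step 9: x=-0.233, v=-2.701, θ₁=0.223, ω₁=5.471, θ₂=0.182, ω₂=0.839, θ₃=-0.000, ω₃=-0.131
apply F[9]=-20.000 → step 10: x=-0.290, v=-2.962, θ₁=0.340, ω₁=6.182, θ₂=0.199, ω₂=0.867, θ₃=-0.002, ω₃=-0.086
apply F[10]=-20.000 → step 11: x=-0.351, v=-3.157, θ₁=0.469, ω₁=6.677, θ₂=0.217, ω₂=0.966, θ₃=-0.003, ω₃=-0.019
apply F[11]=-20.000 → step 12: x=-0.416, v=-3.292, θ₁=0.606, ω₁=6.966, θ₂=0.238, ω₂=1.149, θ₃=-0.003, ω₃=0.060
apply F[12]=-20.000 → step 13: x=-0.483, v=-3.380, θ₁=0.747, ω₁=7.111, θ₂=0.263, ω₂=1.408, θ₃=-0.001, ω₃=0.146
apply F[13]=-20.000 → step 14: x=-0.551, v=-3.436, θ₁=0.890, ω₁=7.173, θ₂=0.295, ω₂=1.725, θ₃=0.003, ω₃=0.234
apply F[14]=-20.000 → step 15: x=-0.620, v=-3.469, θ₁=1.033, ω₁=7.190, θ₂=0.333, ω₂=2.088, θ₃=0.008, ω₃=0.326
apply F[15]=-20.000 → step 16: x=-0.690, v=-3.485, θ₁=1.177, ω₁=7.179, θ₂=0.378, ω₂=2.486, θ₃=0.016, ω₃=0.424
apply F[16]=-20.000 → step 17: x=-0.759, v=-3.488, θ₁=1.320, ω₁=7.144, θ₂=0.432, ω₂=2.915, θ₃=0.025, ω₃=0.530
apply F[17]=-20.000 → step 18: x=-0.829, v=-3.481, θ₁=1.463, ω₁=7.079, θ₂=0.495, ω₂=3.369, θ₃=0.037, ω₃=0.651
apply F[18]=-20.000 → step 19: x=-0.898, v=-3.468, θ₁=1.603, ω₁=6.971, θ₂=0.567, ω₂=3.845, θ₃=0.052, ω₃=0.791
apply F[19]=-20.000 → step 20: x=-0.968, v=-3.453, θ₁=1.741, ω₁=6.801, θ₂=0.649, ω₂=4.338, θ₃=0.069, ω₃=0.957
apply F[20]=-20.000 → step 21: x=-1.037, v=-3.442, θ₁=1.875, ω₁=6.543, θ₂=0.741, ω₂=4.844, θ₃=0.090, ω₃=1.159
apply F[21]=-20.000 → step 22: x=-1.105, v=-3.442, θ₁=2.002, ω₁=6.168, θ₂=0.843, ω₂=5.354, θ₃=0.116, ω₃=1.404
apply F[22]=-20.000 → step 23: x=-1.174, v=-3.457, θ₁=2.120, ω₁=5.643, θ₂=0.955, ω₂=5.860, θ₃=0.147, ω₃=1.705
apply F[23]=-20.000 → step 24: x=-1.244, v=-3.492, θ₁=2.226, ω₁=4.942, θ₂=1.077, ω₂=6.353, θ₃=0.184, ω₃=2.071
apply F[24]=-20.000 → step 25: x=-1.314, v=-3.547, θ₁=2.317, ω₁=4.053, θ₂=1.209, ω₂=6.826, θ₃=0.230, ω₃=2.514
apply F[25]=-20.000 → step 26: x=-1.386, v=-3.615, θ₁=2.387, ω₁=2.985, θ₂=1.350, ω₂=7.277, θ₃=0.285, ω₃=3.045
apply F[26]=-20.000 → step 27: x=-1.459, v=-3.681, θ₁=2.435, ω₁=1.780, θ₂=1.500, ω₂=7.714, θ₃=0.353, ω₃=3.684
apply F[27]=-20.000 → step 28: x=-1.533, v=-3.721, θ₁=2.458, ω₁=0.514, θ₂=1.659, ω₂=8.144, θ₃=0.434, ω₃=4.457
apply F[28]=-20.000 → step 29: x=-1.607, v=-3.701, θ₁=2.456, ω₁=-0.680, θ₂=1.826, ω₂=8.554, θ₃=0.532, ω₃=5.406
apply F[29]=-20.000 → step 30: x=-1.680, v=-3.587, θ₁=2.433, ω₁=-1.576, θ₂=2.000, ω₂=8.869, θ₃=0.651, ω₃=6.566
apply F[30]=-20.000 → step 31: x=-1.750, v=-3.372, θ₁=2.397, ω₁=-1.883, θ₂=2.179, ω₂=8.924, θ₃=0.796, ω₃=7.913
apply F[31]=+20.000 → step 32: x=-1.811, v=-2.707, θ₁=2.371, ω₁=-0.645, θ₂=2.354, ω₂=8.516, θ₃=0.965, ω₃=9.008
apply F[32]=+20.000 → step 33: x=-1.859, v=-2.083, θ₁=2.374, ω₁=0.967, θ₂=2.518, ω₂=7.847, θ₃=1.155, ω₃=9.983
apply F[33]=+20.000 → step 34: x=-1.894, v=-1.495, θ₁=2.411, ω₁=2.789, θ₂=2.666, ω₂=6.982, θ₃=1.364, ω₃=10.829
apply F[34]=+20.000 → step 35: x=-1.918, v=-0.904, θ₁=2.486, ω₁=4.779, θ₂=2.796, ω₂=5.944, θ₃=1.588, ω₃=11.600
apply F[35]=+20.000 → step 36: x=-1.930, v=-0.256, θ₁=2.604, ω₁=7.029, θ₂=2.903, ω₂=4.705, θ₃=1.828, ω₃=12.400
Max |angle| over trajectory = 2.903 rad; bound = 1.331 → exceeded.

Answer: no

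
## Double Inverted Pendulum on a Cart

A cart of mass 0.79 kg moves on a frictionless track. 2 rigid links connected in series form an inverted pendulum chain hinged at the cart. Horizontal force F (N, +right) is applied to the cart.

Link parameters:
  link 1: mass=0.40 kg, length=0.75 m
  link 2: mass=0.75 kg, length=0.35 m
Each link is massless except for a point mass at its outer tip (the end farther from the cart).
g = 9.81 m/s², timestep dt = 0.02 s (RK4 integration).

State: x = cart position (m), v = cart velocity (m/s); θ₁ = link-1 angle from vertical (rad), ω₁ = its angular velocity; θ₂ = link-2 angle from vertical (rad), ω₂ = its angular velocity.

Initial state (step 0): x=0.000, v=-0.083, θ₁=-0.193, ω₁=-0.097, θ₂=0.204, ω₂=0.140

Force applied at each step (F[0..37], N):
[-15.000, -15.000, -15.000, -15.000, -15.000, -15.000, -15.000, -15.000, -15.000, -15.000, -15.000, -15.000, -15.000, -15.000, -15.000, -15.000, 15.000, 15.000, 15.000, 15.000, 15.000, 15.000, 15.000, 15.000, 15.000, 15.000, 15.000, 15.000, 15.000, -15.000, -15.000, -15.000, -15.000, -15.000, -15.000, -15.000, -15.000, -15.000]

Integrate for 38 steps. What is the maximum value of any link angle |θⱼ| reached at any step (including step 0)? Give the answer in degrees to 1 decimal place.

apply F[0]=-15.000 → step 1: x=-0.005, v=-0.408, θ₁=-0.193, ω₁=0.101, θ₂=0.213, ω₂=0.773
apply F[1]=-15.000 → step 2: x=-0.016, v=-0.734, θ₁=-0.189, ω₁=0.306, θ₂=0.235, ω₂=1.404
apply F[2]=-15.000 → step 3: x=-0.034, v=-1.066, θ₁=-0.181, ω₁=0.529, θ₂=0.269, ω₂=2.025
apply F[3]=-15.000 → step 4: x=-0.059, v=-1.405, θ₁=-0.168, ω₁=0.781, θ₂=0.316, ω₂=2.623
apply F[4]=-15.000 → step 5: x=-0.091, v=-1.752, θ₁=-0.149, ω₁=1.073, θ₂=0.374, ω₂=3.180
apply F[5]=-15.000 → step 6: x=-0.129, v=-2.109, θ₁=-0.124, ω₁=1.417, θ₂=0.443, ω₂=3.672
apply F[6]=-15.000 → step 7: x=-0.175, v=-2.475, θ₁=-0.092, ω₁=1.824, θ₂=0.520, ω₂=4.071
apply F[7]=-15.000 → step 8: x=-0.228, v=-2.848, θ₁=-0.051, ω₁=2.299, θ₂=0.605, ω₂=4.345
apply F[8]=-15.000 → step 9: x=-0.289, v=-3.227, θ₁=0.000, ω₁=2.844, θ₂=0.693, ω₂=4.456
apply F[9]=-15.000 → step 10: x=-0.357, v=-3.606, θ₁=0.063, ω₁=3.456, θ₂=0.781, ω₂=4.359
apply F[10]=-15.000 → step 11: x=-0.433, v=-3.975, θ₁=0.139, ω₁=4.125, θ₂=0.866, ω₂=4.007
apply F[11]=-15.000 → step 12: x=-0.516, v=-4.323, θ₁=0.229, ω₁=4.832, θ₂=0.940, ω₂=3.356
apply F[12]=-15.000 → step 13: x=-0.606, v=-4.626, θ₁=0.332, ω₁=5.556, θ₂=0.998, ω₂=2.377
apply F[13]=-15.000 → step 14: x=-0.701, v=-4.856, θ₁=0.451, ω₁=6.269, θ₂=1.033, ω₂=1.083
apply F[14]=-15.000 → step 15: x=-0.799, v=-4.969, θ₁=0.583, ω₁=6.929, θ₂=1.039, ω₂=-0.422
apply F[15]=-15.000 → step 16: x=-0.898, v=-4.923, θ₁=0.727, ω₁=7.449, θ₂=1.016, ω₂=-1.856
apply F[16]=+15.000 → step 17: x=-0.991, v=-4.308, θ₁=0.873, ω₁=7.179, θ₂=0.975, ω₂=-2.223
apply F[17]=+15.000 → step 18: x=-1.071, v=-3.719, θ₁=1.014, ω₁=6.936, θ₂=0.930, ω₂=-2.240
apply F[18]=+15.000 → step 19: x=-1.140, v=-3.166, θ₁=1.151, ω₁=6.760, θ₂=0.886, ω₂=-2.051
apply F[19]=+15.000 → step 20: x=-1.198, v=-2.641, θ₁=1.285, ω₁=6.671, θ₂=0.848, ω₂=-1.752
apply F[20]=+15.000 → step 21: x=-1.245, v=-2.130, θ₁=1.419, ω₁=6.672, θ₂=0.817, ω₂=-1.377
apply F[21]=+15.000 → step 22: x=-1.283, v=-1.621, θ₁=1.553, ω₁=6.760, θ₂=0.794, ω₂=-0.914
apply F[22]=+15.000 → step 23: x=-1.310, v=-1.102, θ₁=1.690, ω₁=6.935, θ₂=0.781, ω₂=-0.330
apply F[23]=+15.000 → step 24: x=-1.327, v=-0.563, θ₁=1.831, ω₁=7.199, θ₂=0.782, ω₂=0.431
apply F[24]=+15.000 → step 25: x=-1.332, v=0.005, θ₁=1.978, ω₁=7.554, θ₂=0.800, ω₂=1.442
apply F[25]=+15.000 → step 26: x=-1.326, v=0.610, θ₁=2.134, ω₁=8.000, θ₂=0.842, ω₂=2.803
apply F[26]=+15.000 → step 27: x=-1.308, v=1.256, θ₁=2.299, ω₁=8.518, θ₂=0.915, ω₂=4.641
apply F[27]=+15.000 → step 28: x=-1.276, v=1.937, θ₁=2.474, ω₁=9.036, θ₂=1.031, ω₂=7.100
apply F[28]=+15.000 → step 29: x=-1.230, v=2.623, θ₁=2.659, ω₁=9.377, θ₂=1.204, ω₂=10.278
apply F[29]=-15.000 → step 30: x=-1.178, v=2.538, θ₁=2.837, ω₁=8.242, θ₂=1.453, ω₂=14.584
apply F[30]=-15.000 → step 31: x=-1.130, v=2.325, θ₁=2.982, ω₁=6.086, θ₂=1.785, ω₂=18.567
apply F[31]=-15.000 → step 32: x=-1.086, v=2.045, θ₁=3.073, ω₁=2.794, θ₂=2.199, ω₂=23.137
apply F[32]=-15.000 → step 33: x=-1.048, v=1.819, θ₁=3.083, ω₁=-1.971, θ₂=2.735, ω₂=31.274
apply F[33]=-15.000 → step 34: x=-1.009, v=2.054, θ₁=3.032, ω₁=-1.544, θ₂=3.390, ω₂=31.052
apply F[34]=-15.000 → step 35: x=-0.968, v=1.966, θ₁=3.048, ω₁=2.812, θ₂=3.922, ω₂=22.985
apply F[35]=-15.000 → step 36: x=-0.932, v=1.641, θ₁=3.132, ω₁=5.293, θ₂=4.335, ω₂=18.639
apply F[36]=-15.000 → step 37: x=-0.903, v=1.235, θ₁=3.253, ω₁=6.687, θ₂=4.676, ω₂=15.559
apply F[37]=-15.000 → step 38: x=-0.883, v=0.772, θ₁=3.394, ω₁=7.318, θ₂=4.960, ω₂=12.909
Max |angle| over trajectory = 4.960 rad = 284.2°.

Answer: 284.2°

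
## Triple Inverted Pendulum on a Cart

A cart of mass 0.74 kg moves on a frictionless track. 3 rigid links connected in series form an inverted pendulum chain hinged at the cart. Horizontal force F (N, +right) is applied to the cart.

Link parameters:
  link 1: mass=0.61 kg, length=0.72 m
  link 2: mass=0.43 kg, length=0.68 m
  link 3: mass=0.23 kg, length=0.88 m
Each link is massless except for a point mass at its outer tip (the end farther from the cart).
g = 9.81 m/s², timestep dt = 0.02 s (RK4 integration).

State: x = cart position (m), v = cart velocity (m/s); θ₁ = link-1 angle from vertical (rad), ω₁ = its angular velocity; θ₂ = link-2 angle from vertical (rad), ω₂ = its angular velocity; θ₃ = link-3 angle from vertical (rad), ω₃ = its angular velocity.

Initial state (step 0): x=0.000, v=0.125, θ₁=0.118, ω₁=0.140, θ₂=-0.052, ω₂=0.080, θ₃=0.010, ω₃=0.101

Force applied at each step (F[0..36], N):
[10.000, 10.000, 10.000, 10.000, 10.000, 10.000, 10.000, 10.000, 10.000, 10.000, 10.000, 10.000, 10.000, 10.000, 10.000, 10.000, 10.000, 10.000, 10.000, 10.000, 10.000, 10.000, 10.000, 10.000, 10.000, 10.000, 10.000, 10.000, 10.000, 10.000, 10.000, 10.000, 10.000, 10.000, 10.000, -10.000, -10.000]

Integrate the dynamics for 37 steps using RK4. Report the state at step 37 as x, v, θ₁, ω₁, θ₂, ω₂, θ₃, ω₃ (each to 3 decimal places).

Answer: x=2.020, v=1.030, θ₁=-2.700, ω₁=-4.809, θ₂=-2.168, ω₂=-7.900, θ₃=-0.982, ω₃=-8.941

Derivation:
apply F[0]=+10.000 → step 1: x=0.005, v=0.352, θ₁=0.119, ω₁=-0.087, θ₂=-0.052, ω₂=-0.042, θ₃=0.012, ω₃=0.124
apply F[1]=+10.000 → step 2: x=0.014, v=0.579, θ₁=0.115, ω₁=-0.315, θ₂=-0.054, ω₂=-0.163, θ₃=0.015, ω₃=0.148
apply F[2]=+10.000 → step 3: x=0.028, v=0.809, θ₁=0.106, ω₁=-0.552, θ₂=-0.058, ω₂=-0.281, θ₃=0.018, ω₃=0.174
apply F[3]=+10.000 → step 4: x=0.046, v=1.045, θ₁=0.092, ω₁=-0.801, θ₂=-0.065, ω₂=-0.395, θ₃=0.022, ω₃=0.203
apply F[4]=+10.000 → step 5: x=0.070, v=1.287, θ₁=0.074, ω₁=-1.070, θ₂=-0.074, ω₂=-0.500, θ₃=0.026, ω₃=0.234
apply F[5]=+10.000 → step 6: x=0.098, v=1.538, θ₁=0.049, ω₁=-1.363, θ₂=-0.085, ω₂=-0.594, θ₃=0.031, ω₃=0.268
apply F[6]=+10.000 → step 7: x=0.131, v=1.798, θ₁=0.019, ω₁=-1.684, θ₂=-0.098, ω₂=-0.673, θ₃=0.037, ω₃=0.302
apply F[7]=+10.000 → step 8: x=0.170, v=2.068, θ₁=-0.018, ω₁=-2.037, θ₂=-0.112, ω₂=-0.733, θ₃=0.043, ω₃=0.336
apply F[8]=+10.000 → step 9: x=0.214, v=2.345, θ₁=-0.063, ω₁=-2.421, θ₂=-0.127, ω₂=-0.773, θ₃=0.050, ω₃=0.366
apply F[9]=+10.000 → step 10: x=0.264, v=2.625, θ₁=-0.115, ω₁=-2.828, θ₂=-0.142, ω₂=-0.791, θ₃=0.058, ω₃=0.385
apply F[10]=+10.000 → step 11: x=0.319, v=2.899, θ₁=-0.176, ω₁=-3.243, θ₂=-0.158, ω₂=-0.793, θ₃=0.066, ω₃=0.390
apply F[11]=+10.000 → step 12: x=0.380, v=3.156, θ₁=-0.245, ω₁=-3.645, θ₂=-0.174, ω₂=-0.791, θ₃=0.073, ω₃=0.373
apply F[12]=+10.000 → step 13: x=0.445, v=3.383, θ₁=-0.321, ω₁=-4.011, θ₂=-0.190, ω₂=-0.801, θ₃=0.081, ω₃=0.332
apply F[13]=+10.000 → step 14: x=0.515, v=3.573, θ₁=-0.405, ω₁=-4.320, θ₂=-0.206, ω₂=-0.840, θ₃=0.087, ω₃=0.268
apply F[14]=+10.000 → step 15: x=0.588, v=3.720, θ₁=-0.494, ω₁=-4.567, θ₂=-0.224, ω₂=-0.921, θ₃=0.091, ω₃=0.184
apply F[15]=+10.000 → step 16: x=0.663, v=3.828, θ₁=-0.587, ω₁=-4.756, θ₂=-0.243, ω₂=-1.049, θ₃=0.094, ω₃=0.085
apply F[16]=+10.000 → step 17: x=0.741, v=3.900, θ₁=-0.684, ω₁=-4.896, θ₂=-0.266, ω₂=-1.224, θ₃=0.094, ω₃=-0.024
apply F[17]=+10.000 → step 18: x=0.819, v=3.942, θ₁=-0.783, ω₁=-5.000, θ₂=-0.293, ω₂=-1.441, θ₃=0.093, ω₃=-0.141
apply F[18]=+10.000 → step 19: x=0.898, v=3.959, θ₁=-0.884, ω₁=-5.080, θ₂=-0.324, ω₂=-1.697, θ₃=0.089, ω₃=-0.265
apply F[19]=+10.000 → step 20: x=0.977, v=3.953, θ₁=-0.986, ω₁=-5.143, θ₂=-0.361, ω₂=-1.986, θ₃=0.082, ω₃=-0.395
apply F[20]=+10.000 → step 21: x=1.056, v=3.927, θ₁=-1.089, ω₁=-5.194, θ₂=-0.404, ω₂=-2.302, θ₃=0.073, ω₃=-0.535
apply F[21]=+10.000 → step 22: x=1.134, v=3.883, θ₁=-1.194, ω₁=-5.237, θ₂=-0.453, ω₂=-2.645, θ₃=0.061, ω₃=-0.686
apply F[22]=+10.000 → step 23: x=1.211, v=3.822, θ₁=-1.299, ω₁=-5.273, θ₂=-0.510, ω₂=-3.009, θ₃=0.045, ω₃=-0.853
apply F[23]=+10.000 → step 24: x=1.287, v=3.745, θ₁=-1.404, ω₁=-5.301, θ₂=-0.574, ω₂=-3.394, θ₃=0.026, ω₃=-1.040
apply F[24]=+10.000 → step 25: x=1.361, v=3.653, θ₁=-1.511, ω₁=-5.321, θ₂=-0.645, ω₂=-3.797, θ₃=0.004, ω₃=-1.254
apply F[25]=+10.000 → step 26: x=1.433, v=3.547, θ₁=-1.617, ω₁=-5.330, θ₂=-0.726, ω₂=-4.217, θ₃=-0.024, ω₃=-1.501
apply F[26]=+10.000 → step 27: x=1.503, v=3.427, θ₁=-1.724, ω₁=-5.326, θ₂=-0.814, ω₂=-4.653, θ₃=-0.057, ω₃=-1.790
apply F[27]=+10.000 → step 28: x=1.570, v=3.295, θ₁=-1.830, ω₁=-5.303, θ₂=-0.912, ω₂=-5.102, θ₃=-0.096, ω₃=-2.128
apply F[28]=+10.000 → step 29: x=1.635, v=3.152, θ₁=-1.936, ω₁=-5.258, θ₂=-1.018, ω₂=-5.562, θ₃=-0.142, ω₃=-2.528
apply F[29]=+10.000 → step 30: x=1.696, v=3.000, θ₁=-2.040, ω₁=-5.185, θ₂=-1.134, ω₂=-6.029, θ₃=-0.197, ω₃=-2.999
apply F[30]=+10.000 → step 31: x=1.754, v=2.840, θ₁=-2.143, ω₁=-5.077, θ₂=-1.260, ω₂=-6.497, θ₃=-0.263, ω₃=-3.556
apply F[31]=+10.000 → step 32: x=1.810, v=2.677, θ₁=-2.243, ω₁=-4.929, θ₂=-1.394, ω₂=-6.956, θ₃=-0.340, ω₃=-4.209
apply F[32]=+10.000 → step 33: x=1.862, v=2.510, θ₁=-2.340, ω₁=-4.738, θ₂=-1.538, ω₂=-7.389, θ₃=-0.432, ω₃=-4.972
apply F[33]=+10.000 → step 34: x=1.910, v=2.345, θ₁=-2.432, ω₁=-4.504, θ₂=-1.689, ω₂=-7.773, θ₃=-0.540, ω₃=-5.856
apply F[34]=+10.000 → step 35: x=1.955, v=2.184, θ₁=-2.520, ω₁=-4.232, θ₂=-1.848, ω₂=-8.069, θ₃=-0.667, ω₃=-6.867
apply F[35]=-10.000 → step 36: x=1.993, v=1.620, θ₁=-2.607, ω₁=-4.501, θ₂=-2.009, ω₂=-8.023, θ₃=-0.814, ω₃=-7.843
apply F[36]=-10.000 → step 37: x=2.020, v=1.030, θ₁=-2.700, ω₁=-4.809, θ₂=-2.168, ω₂=-7.900, θ₃=-0.982, ω₃=-8.941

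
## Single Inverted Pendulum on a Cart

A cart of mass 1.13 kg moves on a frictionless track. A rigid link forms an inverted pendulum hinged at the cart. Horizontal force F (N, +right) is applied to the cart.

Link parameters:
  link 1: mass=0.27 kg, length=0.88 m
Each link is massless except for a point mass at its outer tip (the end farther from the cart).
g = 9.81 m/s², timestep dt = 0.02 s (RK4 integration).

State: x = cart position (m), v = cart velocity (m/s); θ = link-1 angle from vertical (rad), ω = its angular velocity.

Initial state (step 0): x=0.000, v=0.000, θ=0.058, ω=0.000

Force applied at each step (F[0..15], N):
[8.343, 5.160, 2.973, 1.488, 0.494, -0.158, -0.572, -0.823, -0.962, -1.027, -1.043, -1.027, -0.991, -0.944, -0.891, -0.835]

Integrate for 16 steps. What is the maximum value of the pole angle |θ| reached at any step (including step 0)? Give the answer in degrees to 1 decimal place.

Answer: 3.3°

Derivation:
apply F[0]=+8.343 → step 1: x=0.001, v=0.145, θ=0.056, ω=-0.152
apply F[1]=+5.160 → step 2: x=0.005, v=0.234, θ=0.053, ω=-0.240
apply F[2]=+2.973 → step 3: x=0.010, v=0.284, θ=0.047, ω=-0.286
apply F[3]=+1.488 → step 4: x=0.016, v=0.308, θ=0.041, ω=-0.304
apply F[4]=+0.494 → step 5: x=0.023, v=0.315, θ=0.035, ω=-0.303
apply F[5]=-0.158 → step 6: x=0.029, v=0.311, θ=0.029, ω=-0.291
apply F[6]=-0.572 → step 7: x=0.035, v=0.299, θ=0.024, ω=-0.272
apply F[7]=-0.823 → step 8: x=0.041, v=0.284, θ=0.019, ω=-0.250
apply F[8]=-0.962 → step 9: x=0.046, v=0.266, θ=0.014, ω=-0.226
apply F[9]=-1.027 → step 10: x=0.051, v=0.247, θ=0.010, ω=-0.202
apply F[10]=-1.043 → step 11: x=0.056, v=0.229, θ=0.006, ω=-0.179
apply F[11]=-1.027 → step 12: x=0.061, v=0.210, θ=0.002, ω=-0.157
apply F[12]=-0.991 → step 13: x=0.065, v=0.193, θ=-0.001, ω=-0.137
apply F[13]=-0.944 → step 14: x=0.068, v=0.176, θ=-0.003, ω=-0.118
apply F[14]=-0.891 → step 15: x=0.072, v=0.160, θ=-0.005, ω=-0.102
apply F[15]=-0.835 → step 16: x=0.075, v=0.146, θ=-0.007, ω=-0.087
Max |angle| over trajectory = 0.058 rad = 3.3°.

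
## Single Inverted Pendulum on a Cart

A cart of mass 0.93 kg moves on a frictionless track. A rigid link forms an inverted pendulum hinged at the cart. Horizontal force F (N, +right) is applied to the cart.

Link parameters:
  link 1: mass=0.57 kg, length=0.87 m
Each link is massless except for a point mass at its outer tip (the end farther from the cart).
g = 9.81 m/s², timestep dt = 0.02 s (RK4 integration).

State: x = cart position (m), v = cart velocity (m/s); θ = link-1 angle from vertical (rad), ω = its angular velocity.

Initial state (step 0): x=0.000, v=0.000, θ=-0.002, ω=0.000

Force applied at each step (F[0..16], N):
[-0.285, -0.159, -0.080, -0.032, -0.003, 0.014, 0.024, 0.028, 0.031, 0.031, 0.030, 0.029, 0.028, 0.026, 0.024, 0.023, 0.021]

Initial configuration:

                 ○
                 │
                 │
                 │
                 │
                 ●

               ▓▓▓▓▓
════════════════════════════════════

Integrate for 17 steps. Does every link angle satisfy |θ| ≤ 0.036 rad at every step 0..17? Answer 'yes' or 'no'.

apply F[0]=-0.285 → step 1: x=-0.000, v=-0.006, θ=-0.002, ω=0.006
apply F[1]=-0.159 → step 2: x=-0.000, v=-0.009, θ=-0.002, ω=0.010
apply F[2]=-0.080 → step 3: x=-0.000, v=-0.011, θ=-0.002, ω=0.011
apply F[3]=-0.032 → step 4: x=-0.001, v=-0.011, θ=-0.001, ω=0.011
apply F[4]=-0.003 → step 5: x=-0.001, v=-0.011, θ=-0.001, ω=0.011
apply F[5]=+0.014 → step 6: x=-0.001, v=-0.011, θ=-0.001, ω=0.010
apply F[6]=+0.024 → step 7: x=-0.001, v=-0.010, θ=-0.001, ω=0.009
apply F[7]=+0.028 → step 8: x=-0.001, v=-0.009, θ=-0.001, ω=0.008
apply F[8]=+0.031 → step 9: x=-0.002, v=-0.009, θ=-0.000, ω=0.007
apply F[9]=+0.031 → step 10: x=-0.002, v=-0.008, θ=-0.000, ω=0.006
apply F[10]=+0.030 → step 11: x=-0.002, v=-0.007, θ=-0.000, ω=0.006
apply F[11]=+0.029 → step 12: x=-0.002, v=-0.007, θ=-0.000, ω=0.005
apply F[12]=+0.028 → step 13: x=-0.002, v=-0.006, θ=0.000, ω=0.004
apply F[13]=+0.026 → step 14: x=-0.002, v=-0.005, θ=0.000, ω=0.004
apply F[14]=+0.024 → step 15: x=-0.002, v=-0.005, θ=0.000, ω=0.003
apply F[15]=+0.023 → step 16: x=-0.003, v=-0.004, θ=0.000, ω=0.003
apply F[16]=+0.021 → step 17: x=-0.003, v=-0.004, θ=0.000, ω=0.002
Max |angle| over trajectory = 0.002 rad; bound = 0.036 → within bound.

Answer: yes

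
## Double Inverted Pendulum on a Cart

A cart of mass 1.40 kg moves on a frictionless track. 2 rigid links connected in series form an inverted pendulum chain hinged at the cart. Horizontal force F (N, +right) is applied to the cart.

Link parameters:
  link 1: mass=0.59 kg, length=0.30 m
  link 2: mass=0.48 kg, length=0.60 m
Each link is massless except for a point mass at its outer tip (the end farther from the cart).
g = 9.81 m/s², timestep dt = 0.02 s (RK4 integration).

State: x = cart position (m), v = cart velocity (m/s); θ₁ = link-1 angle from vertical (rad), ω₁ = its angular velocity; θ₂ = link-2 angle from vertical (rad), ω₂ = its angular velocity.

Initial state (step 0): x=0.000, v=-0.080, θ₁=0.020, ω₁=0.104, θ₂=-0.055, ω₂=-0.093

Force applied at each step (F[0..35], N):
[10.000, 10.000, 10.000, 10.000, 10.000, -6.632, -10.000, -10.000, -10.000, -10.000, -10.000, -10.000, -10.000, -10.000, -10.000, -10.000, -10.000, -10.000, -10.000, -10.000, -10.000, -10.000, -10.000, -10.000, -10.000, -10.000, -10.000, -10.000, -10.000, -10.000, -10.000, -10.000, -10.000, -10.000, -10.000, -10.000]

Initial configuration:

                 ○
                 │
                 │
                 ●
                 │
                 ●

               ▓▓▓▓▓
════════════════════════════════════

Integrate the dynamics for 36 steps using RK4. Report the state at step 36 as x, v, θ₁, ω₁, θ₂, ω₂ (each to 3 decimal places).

apply F[0]=+10.000 → step 1: x=-0.000, v=0.060, θ₁=0.018, ω₁=-0.309, θ₂=-0.057, ω₂=-0.138
apply F[1]=+10.000 → step 2: x=0.002, v=0.201, θ₁=0.008, ω₁=-0.731, θ₂=-0.061, ω₂=-0.181
apply F[2]=+10.000 → step 3: x=0.008, v=0.344, θ₁=-0.011, ω₁=-1.177, θ₂=-0.064, ω₂=-0.216
apply F[3]=+10.000 → step 4: x=0.016, v=0.490, θ₁=-0.040, ω₁=-1.660, θ₂=-0.069, ω₂=-0.239
apply F[4]=+10.000 → step 5: x=0.027, v=0.640, θ₁=-0.078, ω₁=-2.192, θ₂=-0.074, ω₂=-0.246
apply F[5]=-6.632 → step 6: x=0.039, v=0.559, θ₁=-0.120, ω₁=-1.998, θ₂=-0.079, ω₂=-0.233
apply F[6]=-10.000 → step 7: x=0.049, v=0.436, θ₁=-0.157, ω₁=-1.713, θ₂=-0.083, ω₂=-0.200
apply F[7]=-10.000 → step 8: x=0.057, v=0.319, θ₁=-0.189, ω₁=-1.489, θ₂=-0.087, ω₂=-0.148
apply F[8]=-10.000 → step 9: x=0.062, v=0.207, θ₁=-0.217, ω₁=-1.318, θ₂=-0.089, ω₂=-0.078
apply F[9]=-10.000 → step 10: x=0.065, v=0.100, θ₁=-0.242, ω₁=-1.194, θ₂=-0.090, ω₂=0.008
apply F[10]=-10.000 → step 11: x=0.066, v=-0.004, θ₁=-0.265, ω₁=-1.112, θ₂=-0.089, ω₂=0.109
apply F[11]=-10.000 → step 12: x=0.065, v=-0.105, θ₁=-0.287, ω₁=-1.069, θ₂=-0.085, ω₂=0.224
apply F[12]=-10.000 → step 13: x=0.062, v=-0.202, θ₁=-0.308, ω₁=-1.062, θ₂=-0.079, ω₂=0.354
apply F[13]=-10.000 → step 14: x=0.057, v=-0.298, θ₁=-0.329, ω₁=-1.091, θ₂=-0.071, ω₂=0.498
apply F[14]=-10.000 → step 15: x=0.050, v=-0.391, θ₁=-0.352, ω₁=-1.153, θ₂=-0.059, ω₂=0.658
apply F[15]=-10.000 → step 16: x=0.041, v=-0.482, θ₁=-0.376, ω₁=-1.249, θ₂=-0.045, ω₂=0.834
apply F[16]=-10.000 → step 17: x=0.031, v=-0.572, θ₁=-0.402, ω₁=-1.375, θ₂=-0.026, ω₂=1.025
apply F[17]=-10.000 → step 18: x=0.019, v=-0.661, θ₁=-0.431, ω₁=-1.530, θ₂=-0.003, ω₂=1.232
apply F[18]=-10.000 → step 19: x=0.004, v=-0.749, θ₁=-0.463, ω₁=-1.709, θ₂=0.023, ω₂=1.451
apply F[19]=-10.000 → step 20: x=-0.011, v=-0.838, θ₁=-0.499, ω₁=-1.906, θ₂=0.055, ω₂=1.681
apply F[20]=-10.000 → step 21: x=-0.029, v=-0.928, θ₁=-0.540, ω₁=-2.115, θ₂=0.091, ω₂=1.917
apply F[21]=-10.000 → step 22: x=-0.049, v=-1.019, θ₁=-0.584, ω₁=-2.328, θ₂=0.131, ω₂=2.157
apply F[22]=-10.000 → step 23: x=-0.070, v=-1.112, θ₁=-0.633, ω₁=-2.537, θ₂=0.177, ω₂=2.395
apply F[23]=-10.000 → step 24: x=-0.093, v=-1.207, θ₁=-0.685, ω₁=-2.737, θ₂=0.227, ω₂=2.628
apply F[24]=-10.000 → step 25: x=-0.118, v=-1.304, θ₁=-0.742, ω₁=-2.923, θ₂=0.282, ω₂=2.854
apply F[25]=-10.000 → step 26: x=-0.145, v=-1.404, θ₁=-0.802, ω₁=-3.095, θ₂=0.341, ω₂=3.072
apply F[26]=-10.000 → step 27: x=-0.174, v=-1.504, θ₁=-0.866, ω₁=-3.250, θ₂=0.405, ω₂=3.281
apply F[27]=-10.000 → step 28: x=-0.205, v=-1.606, θ₁=-0.932, ω₁=-3.393, θ₂=0.472, ω₂=3.483
apply F[28]=-10.000 → step 29: x=-0.239, v=-1.708, θ₁=-1.001, ω₁=-3.526, θ₂=0.544, ω₂=3.678
apply F[29]=-10.000 → step 30: x=-0.274, v=-1.810, θ₁=-1.073, ω₁=-3.654, θ₂=0.620, ω₂=3.867
apply F[30]=-10.000 → step 31: x=-0.311, v=-1.910, θ₁=-1.148, ω₁=-3.783, θ₂=0.699, ω₂=4.051
apply F[31]=-10.000 → step 32: x=-0.350, v=-2.009, θ₁=-1.225, ω₁=-3.922, θ₂=0.782, ω₂=4.229
apply F[32]=-10.000 → step 33: x=-0.391, v=-2.104, θ₁=-1.305, ω₁=-4.084, θ₂=0.868, ω₂=4.399
apply F[33]=-10.000 → step 34: x=-0.434, v=-2.198, θ₁=-1.388, ω₁=-4.287, θ₂=0.957, ω₂=4.553
apply F[34]=-10.000 → step 35: x=-0.479, v=-2.290, θ₁=-1.477, ω₁=-4.556, θ₂=1.050, ω₂=4.683
apply F[35]=-10.000 → step 36: x=-0.526, v=-2.386, θ₁=-1.571, ω₁=-4.921, θ₂=1.144, ω₂=4.777

Answer: x=-0.526, v=-2.386, θ₁=-1.571, ω₁=-4.921, θ₂=1.144, ω₂=4.777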